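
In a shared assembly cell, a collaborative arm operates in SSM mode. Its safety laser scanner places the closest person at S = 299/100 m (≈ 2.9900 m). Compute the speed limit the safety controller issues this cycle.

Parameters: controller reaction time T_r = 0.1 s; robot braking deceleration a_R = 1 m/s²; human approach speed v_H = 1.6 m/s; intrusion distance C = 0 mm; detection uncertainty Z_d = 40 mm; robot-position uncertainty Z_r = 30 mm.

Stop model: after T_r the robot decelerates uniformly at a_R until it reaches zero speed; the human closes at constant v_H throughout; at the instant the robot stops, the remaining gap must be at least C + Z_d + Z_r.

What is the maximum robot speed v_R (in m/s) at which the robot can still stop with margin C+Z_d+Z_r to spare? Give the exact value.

v_R_max = 6/5 m/s = 1.2000 m/s

collect terms ⇒ (1/2)·v_R² + (17/10)·v_R + (-69/25) = 0
  disc = (17/10)² − 4·(1/2)·(-69/25) = 841/100 ; √disc = 29/10
  v_R = (−(17/10) + 29/10) / (2·(1/2)) = 6/5 m/s
check:
T_s = v_R/a_R = (6/5)/1 = 1.2000 s
robot covers v_R·T_r = 1.2000·0.1000 = 0.1200 m before braking
braking distance = 1.2000²/(2·1.0000) = 0.7200 m
human over T_r+T_s: 1.6000·(0.1000+1.2000) = 2.0800 m
margins: 0.0000+0.0400+0.0300 = 0.0700 m
sum ≈ 0.1200+0.7200+2.0800+0.0700 ≈ 2.9900 m = S ✓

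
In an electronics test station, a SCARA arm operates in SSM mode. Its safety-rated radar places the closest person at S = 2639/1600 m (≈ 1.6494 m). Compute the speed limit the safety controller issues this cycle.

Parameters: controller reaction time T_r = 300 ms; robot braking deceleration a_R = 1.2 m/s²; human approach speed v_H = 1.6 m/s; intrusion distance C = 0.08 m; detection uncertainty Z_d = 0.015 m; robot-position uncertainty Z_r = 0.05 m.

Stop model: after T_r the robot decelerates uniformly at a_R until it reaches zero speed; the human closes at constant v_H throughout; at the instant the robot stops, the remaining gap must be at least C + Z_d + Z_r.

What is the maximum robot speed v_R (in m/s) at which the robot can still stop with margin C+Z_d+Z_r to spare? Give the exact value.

v_R_max = 11/20 m/s = 0.5500 m/s

collect terms ⇒ (5/12)·v_R² + (49/30)·v_R + (-1639/1600) = 0
  disc = (49/30)² − 4·(5/12)·(-1639/1600) = 63001/14400 ; √disc = 251/120
  v_R = (−(49/30) + 251/120) / (2·(5/12)) = 11/20 m/s
check:
braking lasts T_s = (11/20)/(6/5) = 0.4583 s
robot covers v_R·T_r = 0.5500·0.3000 = 0.1650 m before braking
robot covers 0.5500·0.4583 − ½·1.2000·0.4583² = 0.1260 m while stopping
human over T_r+T_s: 1.6000·(0.3000+0.4583) = 1.2133 m
margins: 0.0800+0.0150+0.0500 = 0.1450 m
sum ≈ 0.1650+0.1260+1.2133+0.1450 ≈ 1.6494 m = S ✓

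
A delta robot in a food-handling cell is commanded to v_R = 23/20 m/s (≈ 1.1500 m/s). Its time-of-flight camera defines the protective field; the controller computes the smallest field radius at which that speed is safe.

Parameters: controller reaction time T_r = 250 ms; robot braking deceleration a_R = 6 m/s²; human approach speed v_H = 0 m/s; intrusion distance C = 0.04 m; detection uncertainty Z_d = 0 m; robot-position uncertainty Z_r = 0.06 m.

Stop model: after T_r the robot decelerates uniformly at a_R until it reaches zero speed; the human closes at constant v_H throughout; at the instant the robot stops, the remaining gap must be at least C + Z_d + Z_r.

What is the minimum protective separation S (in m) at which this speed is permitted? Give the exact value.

S_min = 2389/4800 m = 0.4977 m

braking lasts T_s = (23/20)/6 = 0.1917 s
reaction-phase robot travel = 1.1500·0.2500 = 0.2875 m
robot covers 1.1500·0.1917 − ½·6.0000·0.1917² = 0.1102 m while stopping
person approaches 0.0000·(0.2500+0.1917) = 0.0000 m
residual clearance needed = 0.0400+0.0000+0.0600 = 0.1000 m
S_min ≈ 0.2875+0.1102+0.0000+0.1000  ⇒  S_min = 2389/4800 m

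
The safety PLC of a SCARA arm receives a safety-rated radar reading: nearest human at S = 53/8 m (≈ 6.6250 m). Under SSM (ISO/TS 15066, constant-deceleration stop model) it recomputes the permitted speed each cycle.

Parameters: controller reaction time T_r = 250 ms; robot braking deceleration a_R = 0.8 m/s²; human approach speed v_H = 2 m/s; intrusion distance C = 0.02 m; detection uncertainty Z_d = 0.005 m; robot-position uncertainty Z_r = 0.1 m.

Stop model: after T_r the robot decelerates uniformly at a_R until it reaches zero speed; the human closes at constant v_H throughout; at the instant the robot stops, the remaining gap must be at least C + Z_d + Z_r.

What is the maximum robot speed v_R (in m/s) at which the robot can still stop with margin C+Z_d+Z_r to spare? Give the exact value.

at the boundary: (5/8)·v² + (11/4)·v + (-6) = 0
  disc = (11/4)² − 4·(5/8)·(-6) = 361/16 ; √disc = 19/4
  v_R = (−(11/4) + 19/4) / (2·(5/8)) = 8/5 m/s
check:
stop time T_s = (8/5)/(4/5) = 2.0000 s
robot covers v_R·T_r = 1.6000·0.2500 = 0.4000 m before braking
robot under decel: 1.6000²/(2·0.8000) = 1.6000 m
person approaches 2.0000·(0.2500+2.0000) = 4.5000 m
C+Z_d+Z_r = 0.0200+0.0050+0.1000 = 0.1250 m
sum ≈ 0.4000+1.6000+4.5000+0.1250 ≈ 6.6250 m = S ✓

v_R_max = 8/5 m/s = 1.6000 m/s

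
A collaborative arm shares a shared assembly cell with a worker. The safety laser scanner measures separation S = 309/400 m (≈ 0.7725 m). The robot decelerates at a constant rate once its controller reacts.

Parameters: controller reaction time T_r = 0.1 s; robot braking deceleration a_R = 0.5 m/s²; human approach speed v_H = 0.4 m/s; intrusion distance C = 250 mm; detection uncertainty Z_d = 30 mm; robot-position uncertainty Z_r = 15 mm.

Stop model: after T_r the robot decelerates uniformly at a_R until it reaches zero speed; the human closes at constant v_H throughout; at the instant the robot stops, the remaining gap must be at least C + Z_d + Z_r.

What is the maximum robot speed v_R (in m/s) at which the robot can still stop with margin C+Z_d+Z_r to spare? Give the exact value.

collect terms ⇒ (1)·v_R² + (9/10)·v_R + (-7/16) = 0
  disc = (9/10)² − 4·(1)·(-7/16) = 64/25 ; √disc = 8/5
  v_R = (−(9/10) + 8/5) / (2·(1)) = 7/20 m/s
check:
T_s = v_R/a_R = (7/20)/(1/2) = 0.7000 s
robot covers v_R·T_r = 0.3500·0.1000 = 0.0350 m before braking
braking distance = 0.3500²/(2·0.5000) = 0.1225 m
human closes 0.4000·0.8000 = 0.3200 m
margins: 0.2500+0.0300+0.0150 = 0.2950 m
sum ≈ 0.0350+0.1225+0.3200+0.2950 ≈ 0.7725 m = S ✓

v_R_max = 7/20 m/s = 0.3500 m/s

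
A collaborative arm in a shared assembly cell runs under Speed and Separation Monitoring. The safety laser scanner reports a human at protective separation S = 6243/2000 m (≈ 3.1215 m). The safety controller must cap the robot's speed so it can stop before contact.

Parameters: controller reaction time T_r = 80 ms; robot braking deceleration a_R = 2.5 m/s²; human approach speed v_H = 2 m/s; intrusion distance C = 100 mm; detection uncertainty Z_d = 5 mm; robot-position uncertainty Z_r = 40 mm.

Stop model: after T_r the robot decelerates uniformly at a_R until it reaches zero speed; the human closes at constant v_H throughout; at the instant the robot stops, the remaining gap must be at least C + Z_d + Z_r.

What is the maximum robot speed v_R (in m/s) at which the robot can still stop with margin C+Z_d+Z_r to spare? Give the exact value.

at the boundary: (1/5)·v² + (22/25)·v + (-5633/2000) = 0
  disc = (22/25)² − 4·(1/5)·(-5633/2000) = 7569/2500 ; √disc = 87/50
  v_R = (−(22/25) + 87/50) / (2·(1/5)) = 43/20 m/s
check:
T_s = v_R/a_R = (43/20)/(5/2) = 0.8600 s
reaction-phase robot travel = 2.1500·0.0800 = 0.1720 m
robot under decel: 2.1500²/(2·2.5000) = 0.9245 m
human closes 2.0000·0.9400 = 1.8800 m
C+Z_d+Z_r = 0.1000+0.0050+0.0400 = 0.1450 m
sum ≈ 0.1720+0.9245+1.8800+0.1450 ≈ 3.1215 m = S ✓

v_R_max = 43/20 m/s = 2.1500 m/s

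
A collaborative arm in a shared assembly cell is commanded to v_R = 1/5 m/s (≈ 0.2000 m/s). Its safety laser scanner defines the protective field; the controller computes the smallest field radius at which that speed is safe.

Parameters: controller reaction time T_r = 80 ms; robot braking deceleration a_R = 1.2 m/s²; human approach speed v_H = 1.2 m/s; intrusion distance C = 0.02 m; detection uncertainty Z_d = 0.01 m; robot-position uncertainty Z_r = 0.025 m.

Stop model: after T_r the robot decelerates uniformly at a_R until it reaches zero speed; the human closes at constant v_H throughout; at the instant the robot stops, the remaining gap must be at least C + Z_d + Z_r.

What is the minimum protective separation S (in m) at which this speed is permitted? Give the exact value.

stop time T_s = (1/5)/(6/5) = 0.1667 s
robot covers v_R·T_r = 0.2000·0.0800 = 0.0160 m before braking
robot covers 0.2000·0.1667 − ½·1.2000·0.1667² = 0.0167 m while stopping
human closes 1.2000·0.2467 = 0.2960 m
margins: 0.0200+0.0100+0.0250 = 0.0550 m
S_min ≈ 0.0160+0.0167+0.2960+0.0550  ⇒  S_min = 1151/3000 m

S_min = 1151/3000 m = 0.3837 m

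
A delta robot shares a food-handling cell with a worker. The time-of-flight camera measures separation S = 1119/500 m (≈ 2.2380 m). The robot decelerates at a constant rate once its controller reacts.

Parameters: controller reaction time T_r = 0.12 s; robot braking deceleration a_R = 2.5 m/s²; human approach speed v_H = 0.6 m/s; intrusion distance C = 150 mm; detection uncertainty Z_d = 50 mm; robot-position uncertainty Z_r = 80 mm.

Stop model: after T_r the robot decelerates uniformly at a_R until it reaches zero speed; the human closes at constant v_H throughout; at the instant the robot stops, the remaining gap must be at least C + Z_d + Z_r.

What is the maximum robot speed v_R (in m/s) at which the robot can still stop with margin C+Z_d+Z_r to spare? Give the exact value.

v_R_max = 23/10 m/s = 2.3000 m/s

collect terms ⇒ (1/5)·v_R² + (9/25)·v_R + (-943/500) = 0
  disc = (9/25)² − 4·(1/5)·(-943/500) = 1024/625 ; √disc = 32/25
  v_R = (−(9/25) + 32/25) / (2·(1/5)) = 23/10 m/s
check:
stop time T_s = (23/10)/(5/2) = 0.9200 s
robot covers v_R·T_r = 2.3000·0.1200 = 0.2760 m before braking
braking distance = 2.3000²/(2·2.5000) = 1.0580 m
person approaches 0.6000·(0.1200+0.9200) = 0.6240 m
margins: 0.1500+0.0500+0.0800 = 0.2800 m
sum ≈ 0.2760+1.0580+0.6240+0.2800 ≈ 2.2380 m = S ✓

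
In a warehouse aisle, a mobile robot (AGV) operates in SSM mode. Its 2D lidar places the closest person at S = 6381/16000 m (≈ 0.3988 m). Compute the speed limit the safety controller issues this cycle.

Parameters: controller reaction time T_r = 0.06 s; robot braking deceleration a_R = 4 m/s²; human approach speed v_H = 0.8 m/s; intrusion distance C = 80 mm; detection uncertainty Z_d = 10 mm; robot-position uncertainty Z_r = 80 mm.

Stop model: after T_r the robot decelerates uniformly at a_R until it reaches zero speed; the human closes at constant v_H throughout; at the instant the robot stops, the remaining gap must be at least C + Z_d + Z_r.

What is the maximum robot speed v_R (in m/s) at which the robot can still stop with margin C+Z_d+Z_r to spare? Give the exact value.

v_R_max = 11/20 m/s = 0.5500 m/s

at the boundary: (1/8)·v² + (13/50)·v + (-2893/16000) = 0
  disc = (13/50)² − 4·(1/8)·(-2893/16000) = 25281/160000 ; √disc = 159/400
  v_R = (−(13/50) + 159/400) / (2·(1/8)) = 11/20 m/s
check:
T_s = v_R/a_R = (11/20)/4 = 0.1375 s
reaction-phase robot travel = 0.5500·0.0600 = 0.0330 m
braking distance = 0.5500²/(2·4.0000) = 0.0378 m
human closes 0.8000·0.1975 = 0.1580 m
residual clearance needed = 0.0800+0.0100+0.0800 = 0.1700 m
sum ≈ 0.0330+0.0378+0.1580+0.1700 ≈ 0.3988 m = S ✓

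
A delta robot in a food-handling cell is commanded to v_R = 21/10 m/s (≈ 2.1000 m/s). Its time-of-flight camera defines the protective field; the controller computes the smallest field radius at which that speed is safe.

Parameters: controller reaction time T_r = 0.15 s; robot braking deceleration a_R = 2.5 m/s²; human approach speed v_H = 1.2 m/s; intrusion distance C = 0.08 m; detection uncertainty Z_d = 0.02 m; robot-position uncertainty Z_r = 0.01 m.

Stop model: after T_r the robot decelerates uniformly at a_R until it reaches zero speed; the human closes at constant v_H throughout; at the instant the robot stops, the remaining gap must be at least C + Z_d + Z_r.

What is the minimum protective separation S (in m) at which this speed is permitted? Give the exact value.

S_min = 499/200 m = 2.4950 m

braking lasts T_s = (21/10)/(5/2) = 0.8400 s
robot in T_r: 2.1000·0.1500 = 0.3150 m
robot under decel: 2.1000²/(2·2.5000) = 0.8820 m
human closes 1.2000·0.9900 = 1.1880 m
residual clearance needed = 0.0800+0.0200+0.0100 = 0.1100 m
S_min ≈ 0.3150+0.8820+1.1880+0.1100  ⇒  S_min = 499/200 m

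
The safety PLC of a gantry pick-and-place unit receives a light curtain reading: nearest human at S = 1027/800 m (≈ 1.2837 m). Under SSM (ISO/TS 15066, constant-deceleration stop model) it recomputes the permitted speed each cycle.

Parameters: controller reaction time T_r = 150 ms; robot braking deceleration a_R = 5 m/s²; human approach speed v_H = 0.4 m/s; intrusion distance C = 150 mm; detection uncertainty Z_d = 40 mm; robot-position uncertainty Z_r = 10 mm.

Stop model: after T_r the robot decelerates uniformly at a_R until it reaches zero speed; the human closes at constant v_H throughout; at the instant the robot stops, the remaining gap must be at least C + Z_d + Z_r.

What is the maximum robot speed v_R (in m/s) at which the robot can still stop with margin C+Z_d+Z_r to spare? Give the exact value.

collect terms ⇒ (1/10)·v_R² + (23/100)·v_R + (-819/800) = 0
  disc = (23/100)² − 4·(1/10)·(-819/800) = 289/625 ; √disc = 17/25
  v_R = (−(23/100) + 17/25) / (2·(1/10)) = 9/4 m/s
check:
stop time T_s = (9/4)/5 = 0.4500 s
reaction-phase robot travel = 2.2500·0.1500 = 0.3375 m
robot covers 2.2500·0.4500 − ½·5.0000·0.4500² = 0.5062 m while stopping
human over T_r+T_s: 0.4000·(0.1500+0.4500) = 0.2400 m
C+Z_d+Z_r = 0.1500+0.0400+0.0100 = 0.2000 m
sum ≈ 0.3375+0.5062+0.2400+0.2000 ≈ 1.2837 m = S ✓

v_R_max = 9/4 m/s = 2.2500 m/s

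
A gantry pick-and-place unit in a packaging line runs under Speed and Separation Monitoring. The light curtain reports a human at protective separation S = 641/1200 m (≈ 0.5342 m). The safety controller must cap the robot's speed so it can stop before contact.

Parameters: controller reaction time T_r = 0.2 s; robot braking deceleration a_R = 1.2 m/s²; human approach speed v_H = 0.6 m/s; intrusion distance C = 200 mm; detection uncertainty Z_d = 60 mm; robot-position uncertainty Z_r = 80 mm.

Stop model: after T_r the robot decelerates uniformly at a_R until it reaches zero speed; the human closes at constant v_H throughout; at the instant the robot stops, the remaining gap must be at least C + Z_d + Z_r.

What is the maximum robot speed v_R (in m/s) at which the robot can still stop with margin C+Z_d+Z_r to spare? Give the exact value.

quadratic (5/12)·v² + (7/10)·v + (-89/1200) = 0
  disc = (7/10)² − 4·(5/12)·(-89/1200) = 2209/3600 ; √disc = 47/60
  v_R = (−(7/10) + 47/60) / (2·(5/12)) = 1/10 m/s
check:
stop time T_s = (1/10)/(6/5) = 0.0833 s
reaction-phase robot travel = 0.1000·0.2000 = 0.0200 m
braking distance = 0.1000²/(2·1.2000) = 0.0042 m
human closes 0.6000·0.2833 = 0.1700 m
margins: 0.2000+0.0600+0.0800 = 0.3400 m
sum ≈ 0.0200+0.0042+0.1700+0.3400 ≈ 0.5342 m = S ✓

v_R_max = 1/10 m/s = 0.1000 m/s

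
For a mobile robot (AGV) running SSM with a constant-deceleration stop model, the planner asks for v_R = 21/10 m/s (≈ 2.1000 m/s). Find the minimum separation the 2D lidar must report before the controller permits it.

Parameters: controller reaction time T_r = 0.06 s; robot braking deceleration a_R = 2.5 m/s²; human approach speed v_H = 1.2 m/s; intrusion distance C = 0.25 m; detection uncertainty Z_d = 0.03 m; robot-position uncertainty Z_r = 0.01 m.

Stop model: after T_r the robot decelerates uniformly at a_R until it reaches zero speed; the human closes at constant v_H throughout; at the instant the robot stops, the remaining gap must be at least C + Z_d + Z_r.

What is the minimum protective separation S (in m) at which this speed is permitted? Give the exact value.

T_s = v_R/a_R = (21/10)/(5/2) = 0.8400 s
robot in T_r: 2.1000·0.0600 = 0.1260 m
robot under decel: 2.1000²/(2·2.5000) = 0.8820 m
person approaches 1.2000·(0.0600+0.8400) = 1.0800 m
residual clearance needed = 0.2500+0.0300+0.0100 = 0.2900 m
S_min ≈ 0.1260+0.8820+1.0800+0.2900  ⇒  S_min = 1189/500 m

S_min = 1189/500 m = 2.3780 m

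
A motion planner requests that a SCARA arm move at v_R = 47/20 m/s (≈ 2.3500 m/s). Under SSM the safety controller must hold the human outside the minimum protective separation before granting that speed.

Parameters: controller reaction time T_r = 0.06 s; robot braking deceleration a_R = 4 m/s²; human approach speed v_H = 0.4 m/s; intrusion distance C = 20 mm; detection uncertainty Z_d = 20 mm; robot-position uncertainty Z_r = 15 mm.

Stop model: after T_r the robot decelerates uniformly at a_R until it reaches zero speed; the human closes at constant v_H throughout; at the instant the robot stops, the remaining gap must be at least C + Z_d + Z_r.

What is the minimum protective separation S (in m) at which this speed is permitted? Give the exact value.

S_min = 733/640 m = 1.1453 m

braking lasts T_s = (47/20)/4 = 0.5875 s
robot covers v_R·T_r = 2.3500·0.0600 = 0.1410 m before braking
robot under decel: 2.3500²/(2·4.0000) = 0.6903 m
human over T_r+T_s: 0.4000·(0.0600+0.5875) = 0.2590 m
C+Z_d+Z_r = 0.0200+0.0200+0.0150 = 0.0550 m
S_min ≈ 0.1410+0.6903+0.2590+0.0550  ⇒  S_min = 733/640 m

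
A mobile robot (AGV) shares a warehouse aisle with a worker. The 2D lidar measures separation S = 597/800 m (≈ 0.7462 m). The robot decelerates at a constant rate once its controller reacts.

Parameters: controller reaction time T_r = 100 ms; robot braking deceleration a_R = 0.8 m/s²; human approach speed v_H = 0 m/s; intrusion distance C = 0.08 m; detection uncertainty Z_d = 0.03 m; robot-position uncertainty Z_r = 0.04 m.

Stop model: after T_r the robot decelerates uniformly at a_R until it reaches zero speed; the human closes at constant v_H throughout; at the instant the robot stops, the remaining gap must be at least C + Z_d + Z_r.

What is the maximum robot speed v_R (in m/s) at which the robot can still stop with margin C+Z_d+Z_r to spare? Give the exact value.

collect terms ⇒ (5/8)·v_R² + (1/10)·v_R + (-477/800) = 0
  disc = (1/10)² − 4·(5/8)·(-477/800) = 2401/1600 ; √disc = 49/40
  v_R = (−(1/10) + 49/40) / (2·(5/8)) = 9/10 m/s
check:
braking lasts T_s = (9/10)/(4/5) = 1.1250 s
robot in T_r: 0.9000·0.1000 = 0.0900 m
robot under decel: 0.9000²/(2·0.8000) = 0.5062 m
person approaches 0.0000·(0.1000+1.1250) = 0.0000 m
C+Z_d+Z_r = 0.0800+0.0300+0.0400 = 0.1500 m
sum ≈ 0.0900+0.5062+0.0000+0.1500 ≈ 0.7462 m = S ✓

v_R_max = 9/10 m/s = 0.9000 m/s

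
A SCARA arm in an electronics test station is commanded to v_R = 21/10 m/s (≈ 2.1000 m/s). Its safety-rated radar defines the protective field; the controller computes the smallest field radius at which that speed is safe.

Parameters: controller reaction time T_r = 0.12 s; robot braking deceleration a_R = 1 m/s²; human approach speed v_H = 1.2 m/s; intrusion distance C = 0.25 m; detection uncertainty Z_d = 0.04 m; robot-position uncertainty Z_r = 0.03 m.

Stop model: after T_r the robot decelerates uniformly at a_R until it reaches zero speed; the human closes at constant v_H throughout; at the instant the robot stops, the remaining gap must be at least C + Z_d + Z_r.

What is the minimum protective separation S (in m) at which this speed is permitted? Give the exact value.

S_min = 5441/1000 m = 5.4410 m

braking lasts T_s = (21/10)/1 = 2.1000 s
robot covers v_R·T_r = 2.1000·0.1200 = 0.2520 m before braking
robot covers 2.1000·2.1000 − ½·1.0000·2.1000² = 2.2050 m while stopping
person approaches 1.2000·(0.1200+2.1000) = 2.6640 m
C+Z_d+Z_r = 0.2500+0.0400+0.0300 = 0.3200 m
S_min ≈ 0.2520+2.2050+2.6640+0.3200  ⇒  S_min = 5441/1000 m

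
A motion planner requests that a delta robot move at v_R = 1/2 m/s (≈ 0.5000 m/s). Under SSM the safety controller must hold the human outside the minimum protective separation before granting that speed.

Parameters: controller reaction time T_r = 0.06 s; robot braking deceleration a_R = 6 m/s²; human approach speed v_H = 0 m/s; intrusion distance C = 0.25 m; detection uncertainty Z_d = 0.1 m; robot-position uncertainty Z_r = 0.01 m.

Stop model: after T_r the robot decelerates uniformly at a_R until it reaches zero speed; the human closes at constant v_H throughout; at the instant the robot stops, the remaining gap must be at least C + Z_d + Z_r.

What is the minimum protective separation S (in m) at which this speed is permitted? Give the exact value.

S_min = 493/1200 m = 0.4108 m

T_s = v_R/a_R = (1/2)/6 = 0.0833 s
robot covers v_R·T_r = 0.5000·0.0600 = 0.0300 m before braking
robot covers 0.5000·0.0833 − ½·6.0000·0.0833² = 0.0208 m while stopping
person approaches 0.0000·(0.0600+0.0833) = 0.0000 m
residual clearance needed = 0.2500+0.1000+0.0100 = 0.3600 m
S_min ≈ 0.0300+0.0208+0.0000+0.3600  ⇒  S_min = 493/1200 m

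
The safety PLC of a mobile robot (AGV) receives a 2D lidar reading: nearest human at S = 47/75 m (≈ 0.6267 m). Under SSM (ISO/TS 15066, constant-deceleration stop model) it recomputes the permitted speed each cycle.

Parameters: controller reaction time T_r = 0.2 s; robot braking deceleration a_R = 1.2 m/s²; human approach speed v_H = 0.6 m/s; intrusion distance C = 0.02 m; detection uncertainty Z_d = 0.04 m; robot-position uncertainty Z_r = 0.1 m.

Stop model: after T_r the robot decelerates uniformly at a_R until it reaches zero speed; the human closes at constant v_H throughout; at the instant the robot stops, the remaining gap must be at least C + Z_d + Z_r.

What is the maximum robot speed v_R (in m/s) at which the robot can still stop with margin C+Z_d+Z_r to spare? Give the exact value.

v_R_max = 2/5 m/s = 0.4000 m/s

quadratic (5/12)·v² + (7/10)·v + (-26/75) = 0
  disc = (7/10)² − 4·(5/12)·(-26/75) = 961/900 ; √disc = 31/30
  v_R = (−(7/10) + 31/30) / (2·(5/12)) = 2/5 m/s
check:
stop time T_s = (2/5)/(6/5) = 0.3333 s
reaction-phase robot travel = 0.4000·0.2000 = 0.0800 m
braking distance = 0.4000²/(2·1.2000) = 0.0667 m
person approaches 0.6000·(0.2000+0.3333) = 0.3200 m
margins: 0.0200+0.0400+0.1000 = 0.1600 m
sum ≈ 0.0800+0.0667+0.3200+0.1600 ≈ 0.6267 m = S ✓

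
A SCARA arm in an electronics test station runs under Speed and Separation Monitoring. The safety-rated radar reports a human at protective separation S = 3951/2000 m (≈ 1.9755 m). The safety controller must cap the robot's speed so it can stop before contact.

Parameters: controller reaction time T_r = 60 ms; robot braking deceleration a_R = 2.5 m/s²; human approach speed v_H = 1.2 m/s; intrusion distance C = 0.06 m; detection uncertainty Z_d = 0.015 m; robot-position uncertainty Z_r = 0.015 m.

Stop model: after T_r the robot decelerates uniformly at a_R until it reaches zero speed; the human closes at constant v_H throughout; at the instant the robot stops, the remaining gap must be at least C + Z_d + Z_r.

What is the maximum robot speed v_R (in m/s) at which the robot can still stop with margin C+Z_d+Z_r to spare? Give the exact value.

quadratic (1/5)·v² + (27/50)·v + (-3627/2000) = 0
  disc = (27/50)² − 4·(1/5)·(-3627/2000) = 1089/625 ; √disc = 33/25
  v_R = (−(27/50) + 33/25) / (2·(1/5)) = 39/20 m/s
check:
stop time T_s = (39/20)/(5/2) = 0.7800 s
robot covers v_R·T_r = 1.9500·0.0600 = 0.1170 m before braking
robot under decel: 1.9500²/(2·2.5000) = 0.7605 m
human closes 1.2000·0.8400 = 1.0080 m
C+Z_d+Z_r = 0.0600+0.0150+0.0150 = 0.0900 m
sum ≈ 0.1170+0.7605+1.0080+0.0900 ≈ 1.9755 m = S ✓

v_R_max = 39/20 m/s = 1.9500 m/s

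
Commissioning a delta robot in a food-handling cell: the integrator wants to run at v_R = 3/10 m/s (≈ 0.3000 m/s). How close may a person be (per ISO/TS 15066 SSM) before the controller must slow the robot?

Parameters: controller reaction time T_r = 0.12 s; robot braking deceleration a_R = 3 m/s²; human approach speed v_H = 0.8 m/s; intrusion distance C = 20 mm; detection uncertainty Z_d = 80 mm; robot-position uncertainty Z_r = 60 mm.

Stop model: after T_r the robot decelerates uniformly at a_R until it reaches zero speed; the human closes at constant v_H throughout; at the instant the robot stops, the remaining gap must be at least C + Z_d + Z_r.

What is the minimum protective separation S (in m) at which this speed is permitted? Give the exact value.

S_min = 387/1000 m = 0.3870 m

T_s = v_R/a_R = (3/10)/3 = 0.1000 s
robot in T_r: 0.3000·0.1200 = 0.0360 m
braking distance = 0.3000²/(2·3.0000) = 0.0150 m
human closes 0.8000·0.2200 = 0.1760 m
C+Z_d+Z_r = 0.0200+0.0800+0.0600 = 0.1600 m
S_min ≈ 0.0360+0.0150+0.1760+0.1600  ⇒  S_min = 387/1000 m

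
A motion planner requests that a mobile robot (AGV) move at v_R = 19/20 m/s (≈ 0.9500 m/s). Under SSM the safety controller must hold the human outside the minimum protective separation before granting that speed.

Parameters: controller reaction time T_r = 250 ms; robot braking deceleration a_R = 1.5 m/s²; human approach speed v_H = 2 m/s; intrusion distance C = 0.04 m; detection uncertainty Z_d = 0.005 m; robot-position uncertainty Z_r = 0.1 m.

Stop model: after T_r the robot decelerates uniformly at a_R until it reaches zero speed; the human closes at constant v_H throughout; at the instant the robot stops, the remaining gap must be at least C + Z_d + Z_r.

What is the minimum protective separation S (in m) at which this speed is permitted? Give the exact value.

S_min = 49/20 m = 2.4500 m

T_s = v_R/a_R = (19/20)/(3/2) = 0.6333 s
robot covers v_R·T_r = 0.9500·0.2500 = 0.2375 m before braking
robot under decel: 0.9500²/(2·1.5000) = 0.3008 m
human over T_r+T_s: 2.0000·(0.2500+0.6333) = 1.7667 m
C+Z_d+Z_r = 0.0400+0.0050+0.1000 = 0.1450 m
S_min ≈ 0.2375+0.3008+1.7667+0.1450  ⇒  S_min = 49/20 m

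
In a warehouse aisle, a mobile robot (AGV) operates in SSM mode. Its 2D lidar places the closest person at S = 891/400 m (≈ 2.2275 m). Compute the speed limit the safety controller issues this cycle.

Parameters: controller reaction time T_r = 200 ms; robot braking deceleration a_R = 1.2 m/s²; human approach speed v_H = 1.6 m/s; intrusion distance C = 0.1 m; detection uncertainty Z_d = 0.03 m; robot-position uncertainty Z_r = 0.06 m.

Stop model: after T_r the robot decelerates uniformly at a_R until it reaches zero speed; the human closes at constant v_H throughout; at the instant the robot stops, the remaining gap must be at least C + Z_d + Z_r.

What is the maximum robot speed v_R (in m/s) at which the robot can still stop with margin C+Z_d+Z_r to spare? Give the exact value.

at the boundary: (5/12)·v² + (23/15)·v + (-687/400) = 0
  disc = (23/15)² − 4·(5/12)·(-687/400) = 18769/3600 ; √disc = 137/60
  v_R = (−(23/15) + 137/60) / (2·(5/12)) = 9/10 m/s
check:
braking lasts T_s = (9/10)/(6/5) = 0.7500 s
reaction-phase robot travel = 0.9000·0.2000 = 0.1800 m
robot under decel: 0.9000²/(2·1.2000) = 0.3375 m
person approaches 1.6000·(0.2000+0.7500) = 1.5200 m
residual clearance needed = 0.1000+0.0300+0.0600 = 0.1900 m
sum ≈ 0.1800+0.3375+1.5200+0.1900 ≈ 2.2275 m = S ✓

v_R_max = 9/10 m/s = 0.9000 m/s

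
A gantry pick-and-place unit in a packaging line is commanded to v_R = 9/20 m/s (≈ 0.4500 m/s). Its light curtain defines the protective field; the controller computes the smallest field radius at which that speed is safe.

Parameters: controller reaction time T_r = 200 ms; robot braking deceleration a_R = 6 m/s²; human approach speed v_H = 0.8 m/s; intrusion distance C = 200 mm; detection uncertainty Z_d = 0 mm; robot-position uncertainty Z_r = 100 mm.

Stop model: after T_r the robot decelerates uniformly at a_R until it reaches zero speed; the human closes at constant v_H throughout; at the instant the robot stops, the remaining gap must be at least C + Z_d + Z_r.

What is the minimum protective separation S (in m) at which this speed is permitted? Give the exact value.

T_s = v_R/a_R = (9/20)/6 = 0.0750 s
reaction-phase robot travel = 0.4500·0.2000 = 0.0900 m
robot under decel: 0.4500²/(2·6.0000) = 0.0169 m
human over T_r+T_s: 0.8000·(0.2000+0.0750) = 0.2200 m
residual clearance needed = 0.2000+0.0000+0.1000 = 0.3000 m
S_min ≈ 0.0900+0.0169+0.2200+0.3000  ⇒  S_min = 1003/1600 m

S_min = 1003/1600 m = 0.6269 m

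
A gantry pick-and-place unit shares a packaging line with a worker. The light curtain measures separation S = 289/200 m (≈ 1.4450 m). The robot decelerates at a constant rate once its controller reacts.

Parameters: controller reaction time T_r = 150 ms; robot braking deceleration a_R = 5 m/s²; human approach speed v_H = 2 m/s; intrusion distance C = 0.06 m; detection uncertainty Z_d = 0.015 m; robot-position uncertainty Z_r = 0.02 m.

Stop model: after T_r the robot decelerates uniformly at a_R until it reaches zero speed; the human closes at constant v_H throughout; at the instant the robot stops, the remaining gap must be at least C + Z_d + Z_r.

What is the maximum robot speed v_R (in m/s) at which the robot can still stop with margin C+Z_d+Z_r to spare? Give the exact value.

at the boundary: (1/10)·v² + (11/20)·v + (-21/20) = 0
  disc = (11/20)² − 4·(1/10)·(-21/20) = 289/400 ; √disc = 17/20
  v_R = (−(11/20) + 17/20) / (2·(1/10)) = 3/2 m/s
check:
braking lasts T_s = (3/2)/5 = 0.3000 s
reaction-phase robot travel = 1.5000·0.1500 = 0.2250 m
braking distance = 1.5000²/(2·5.0000) = 0.2250 m
person approaches 2.0000·(0.1500+0.3000) = 0.9000 m
residual clearance needed = 0.0600+0.0150+0.0200 = 0.0950 m
sum ≈ 0.2250+0.2250+0.9000+0.0950 ≈ 1.4450 m = S ✓

v_R_max = 3/2 m/s = 1.5000 m/s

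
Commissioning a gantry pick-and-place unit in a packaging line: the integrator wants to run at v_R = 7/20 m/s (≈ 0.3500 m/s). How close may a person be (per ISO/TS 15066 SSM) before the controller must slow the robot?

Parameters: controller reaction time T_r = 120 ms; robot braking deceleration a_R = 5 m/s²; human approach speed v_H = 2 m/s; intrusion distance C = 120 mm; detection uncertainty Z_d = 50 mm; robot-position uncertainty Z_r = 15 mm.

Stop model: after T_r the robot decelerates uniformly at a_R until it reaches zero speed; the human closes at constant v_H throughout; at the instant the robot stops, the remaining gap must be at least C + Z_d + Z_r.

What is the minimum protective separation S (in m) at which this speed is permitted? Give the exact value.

S_min = 2477/4000 m = 0.6192 m

stop time T_s = (7/20)/5 = 0.0700 s
reaction-phase robot travel = 0.3500·0.1200 = 0.0420 m
robot under decel: 0.3500²/(2·5.0000) = 0.0123 m
human over T_r+T_s: 2.0000·(0.1200+0.0700) = 0.3800 m
residual clearance needed = 0.1200+0.0500+0.0150 = 0.1850 m
S_min ≈ 0.0420+0.0123+0.3800+0.1850  ⇒  S_min = 2477/4000 m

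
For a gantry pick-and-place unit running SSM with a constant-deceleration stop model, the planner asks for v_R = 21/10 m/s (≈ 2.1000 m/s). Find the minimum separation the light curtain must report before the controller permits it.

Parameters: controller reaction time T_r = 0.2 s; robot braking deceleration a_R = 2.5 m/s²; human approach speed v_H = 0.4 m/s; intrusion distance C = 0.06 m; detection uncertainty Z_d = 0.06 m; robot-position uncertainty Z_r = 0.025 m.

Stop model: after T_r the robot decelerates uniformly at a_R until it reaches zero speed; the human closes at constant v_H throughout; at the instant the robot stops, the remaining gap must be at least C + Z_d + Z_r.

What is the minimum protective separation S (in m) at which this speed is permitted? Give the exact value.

stop time T_s = (21/10)/(5/2) = 0.8400 s
reaction-phase robot travel = 2.1000·0.2000 = 0.4200 m
robot covers 2.1000·0.8400 − ½·2.5000·0.8400² = 0.8820 m while stopping
person approaches 0.4000·(0.2000+0.8400) = 0.4160 m
C+Z_d+Z_r = 0.0600+0.0600+0.0250 = 0.1450 m
S_min ≈ 0.4200+0.8820+0.4160+0.1450  ⇒  S_min = 1863/1000 m

S_min = 1863/1000 m = 1.8630 m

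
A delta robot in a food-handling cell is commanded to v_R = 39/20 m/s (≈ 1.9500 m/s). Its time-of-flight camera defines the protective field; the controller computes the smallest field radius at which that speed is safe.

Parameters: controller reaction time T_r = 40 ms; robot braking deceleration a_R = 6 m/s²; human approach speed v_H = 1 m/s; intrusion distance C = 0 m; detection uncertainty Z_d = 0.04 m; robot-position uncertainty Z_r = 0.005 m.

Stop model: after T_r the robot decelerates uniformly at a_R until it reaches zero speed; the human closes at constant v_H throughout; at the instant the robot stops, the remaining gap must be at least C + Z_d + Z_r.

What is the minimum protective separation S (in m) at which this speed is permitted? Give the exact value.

S_min = 6439/8000 m = 0.8049 m

braking lasts T_s = (39/20)/6 = 0.3250 s
robot covers v_R·T_r = 1.9500·0.0400 = 0.0780 m before braking
robot covers 1.9500·0.3250 − ½·6.0000·0.3250² = 0.3169 m while stopping
human over T_r+T_s: 1.0000·(0.0400+0.3250) = 0.3650 m
margins: 0.0000+0.0400+0.0050 = 0.0450 m
S_min ≈ 0.0780+0.3169+0.3650+0.0450  ⇒  S_min = 6439/8000 m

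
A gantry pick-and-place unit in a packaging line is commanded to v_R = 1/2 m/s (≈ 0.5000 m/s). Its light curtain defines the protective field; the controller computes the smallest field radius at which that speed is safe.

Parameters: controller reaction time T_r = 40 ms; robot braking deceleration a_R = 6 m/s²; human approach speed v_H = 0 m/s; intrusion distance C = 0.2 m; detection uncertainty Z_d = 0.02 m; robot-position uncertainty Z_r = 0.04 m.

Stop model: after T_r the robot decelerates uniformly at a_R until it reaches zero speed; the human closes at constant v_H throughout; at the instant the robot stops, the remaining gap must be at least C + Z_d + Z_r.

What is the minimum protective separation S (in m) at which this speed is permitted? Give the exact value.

braking lasts T_s = (1/2)/6 = 0.0833 s
robot covers v_R·T_r = 0.5000·0.0400 = 0.0200 m before braking
robot covers 0.5000·0.0833 − ½·6.0000·0.0833² = 0.0208 m while stopping
human over T_r+T_s: 0.0000·(0.0400+0.0833) = 0.0000 m
margins: 0.2000+0.0200+0.0400 = 0.2600 m
S_min ≈ 0.0200+0.0208+0.0000+0.2600  ⇒  S_min = 361/1200 m

S_min = 361/1200 m = 0.3008 m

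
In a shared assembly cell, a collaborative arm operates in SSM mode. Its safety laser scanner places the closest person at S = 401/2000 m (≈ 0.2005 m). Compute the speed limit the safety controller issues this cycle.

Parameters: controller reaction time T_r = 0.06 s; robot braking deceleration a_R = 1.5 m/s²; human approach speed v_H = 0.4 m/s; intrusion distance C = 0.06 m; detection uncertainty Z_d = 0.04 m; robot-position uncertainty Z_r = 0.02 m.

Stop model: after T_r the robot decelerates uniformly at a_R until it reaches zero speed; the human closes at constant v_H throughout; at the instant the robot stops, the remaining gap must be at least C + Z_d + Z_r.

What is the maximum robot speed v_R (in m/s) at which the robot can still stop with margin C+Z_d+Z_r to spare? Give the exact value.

v_R_max = 3/20 m/s = 0.1500 m/s

collect terms ⇒ (1/3)·v_R² + (49/150)·v_R + (-113/2000) = 0
  disc = (49/150)² − 4·(1/3)·(-113/2000) = 1024/5625 ; √disc = 32/75
  v_R = (−(49/150) + 32/75) / (2·(1/3)) = 3/20 m/s
check:
stop time T_s = (3/20)/(3/2) = 0.1000 s
robot in T_r: 0.1500·0.0600 = 0.0090 m
robot under decel: 0.1500²/(2·1.5000) = 0.0075 m
human over T_r+T_s: 0.4000·(0.0600+0.1000) = 0.0640 m
residual clearance needed = 0.0600+0.0400+0.0200 = 0.1200 m
sum ≈ 0.0090+0.0075+0.0640+0.1200 ≈ 0.2005 m = S ✓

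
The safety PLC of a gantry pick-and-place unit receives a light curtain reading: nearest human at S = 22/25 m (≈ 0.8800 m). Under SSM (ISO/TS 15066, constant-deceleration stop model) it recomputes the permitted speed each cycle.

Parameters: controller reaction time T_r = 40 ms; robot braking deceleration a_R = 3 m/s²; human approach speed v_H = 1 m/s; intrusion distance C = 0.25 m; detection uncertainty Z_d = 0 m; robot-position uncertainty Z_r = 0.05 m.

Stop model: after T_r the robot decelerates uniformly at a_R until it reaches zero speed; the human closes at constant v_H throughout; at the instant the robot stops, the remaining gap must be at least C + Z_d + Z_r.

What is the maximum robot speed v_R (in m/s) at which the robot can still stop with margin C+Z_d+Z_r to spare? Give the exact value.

at the boundary: (1/6)·v² + (28/75)·v + (-27/50) = 0
  disc = (28/75)² − 4·(1/6)·(-27/50) = 2809/5625 ; √disc = 53/75
  v_R = (−(28/75) + 53/75) / (2·(1/6)) = 1 m/s
check:
T_s = v_R/a_R = 1/3 = 0.3333 s
robot covers v_R·T_r = 1.0000·0.0400 = 0.0400 m before braking
braking distance = 1.0000²/(2·3.0000) = 0.1667 m
human closes 1.0000·0.3733 = 0.3733 m
margins: 0.2500+0.0000+0.0500 = 0.3000 m
sum ≈ 0.0400+0.1667+0.3733+0.3000 ≈ 0.8800 m = S ✓

v_R_max = 1 m/s = 1.0000 m/s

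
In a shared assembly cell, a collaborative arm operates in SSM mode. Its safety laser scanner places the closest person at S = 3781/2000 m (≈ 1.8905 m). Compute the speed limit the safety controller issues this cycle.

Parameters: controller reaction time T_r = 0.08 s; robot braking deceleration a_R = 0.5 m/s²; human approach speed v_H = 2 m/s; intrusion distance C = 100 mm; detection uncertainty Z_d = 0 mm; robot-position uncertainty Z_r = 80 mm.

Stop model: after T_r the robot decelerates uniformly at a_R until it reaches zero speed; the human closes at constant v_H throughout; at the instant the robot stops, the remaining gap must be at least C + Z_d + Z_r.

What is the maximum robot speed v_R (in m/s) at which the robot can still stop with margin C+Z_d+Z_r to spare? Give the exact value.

quadratic (1)·v² + (102/25)·v + (-3101/2000) = 0
  disc = (102/25)² − 4·(1)·(-3101/2000) = 57121/2500 ; √disc = 239/50
  v_R = (−(102/25) + 239/50) / (2·(1)) = 7/20 m/s
check:
T_s = v_R/a_R = (7/20)/(1/2) = 0.7000 s
reaction-phase robot travel = 0.3500·0.0800 = 0.0280 m
robot under decel: 0.3500²/(2·0.5000) = 0.1225 m
human closes 2.0000·0.7800 = 1.5600 m
C+Z_d+Z_r = 0.1000+0.0000+0.0800 = 0.1800 m
sum ≈ 0.0280+0.1225+1.5600+0.1800 ≈ 1.8905 m = S ✓

v_R_max = 7/20 m/s = 0.3500 m/s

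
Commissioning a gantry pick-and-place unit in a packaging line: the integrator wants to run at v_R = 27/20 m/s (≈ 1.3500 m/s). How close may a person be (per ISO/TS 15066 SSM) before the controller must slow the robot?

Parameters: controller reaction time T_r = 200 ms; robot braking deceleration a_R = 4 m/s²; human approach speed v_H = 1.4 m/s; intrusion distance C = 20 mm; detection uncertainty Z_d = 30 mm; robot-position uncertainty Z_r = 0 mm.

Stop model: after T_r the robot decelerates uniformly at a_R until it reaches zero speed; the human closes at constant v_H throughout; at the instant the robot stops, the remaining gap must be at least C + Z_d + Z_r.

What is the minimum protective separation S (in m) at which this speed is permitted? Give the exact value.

braking lasts T_s = (27/20)/4 = 0.3375 s
reaction-phase robot travel = 1.3500·0.2000 = 0.2700 m
robot under decel: 1.3500²/(2·4.0000) = 0.2278 m
human over T_r+T_s: 1.4000·(0.2000+0.3375) = 0.7525 m
margins: 0.0200+0.0300+0.0000 = 0.0500 m
S_min ≈ 0.2700+0.2278+0.7525+0.0500  ⇒  S_min = 4161/3200 m

S_min = 4161/3200 m = 1.3003 m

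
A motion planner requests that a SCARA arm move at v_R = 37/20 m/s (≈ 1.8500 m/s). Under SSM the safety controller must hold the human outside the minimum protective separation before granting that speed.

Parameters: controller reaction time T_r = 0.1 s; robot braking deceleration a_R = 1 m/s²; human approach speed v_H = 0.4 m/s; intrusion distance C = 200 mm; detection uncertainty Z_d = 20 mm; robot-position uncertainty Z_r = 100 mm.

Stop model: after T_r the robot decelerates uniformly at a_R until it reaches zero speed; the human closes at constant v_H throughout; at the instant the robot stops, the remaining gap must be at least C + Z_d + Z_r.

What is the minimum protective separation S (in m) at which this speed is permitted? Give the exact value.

S_min = 2397/800 m = 2.9962 m

braking lasts T_s = (37/20)/1 = 1.8500 s
reaction-phase robot travel = 1.8500·0.1000 = 0.1850 m
robot covers 1.8500·1.8500 − ½·1.0000·1.8500² = 1.7112 m while stopping
human closes 0.4000·1.9500 = 0.7800 m
residual clearance needed = 0.2000+0.0200+0.1000 = 0.3200 m
S_min ≈ 0.1850+1.7112+0.7800+0.3200  ⇒  S_min = 2397/800 m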